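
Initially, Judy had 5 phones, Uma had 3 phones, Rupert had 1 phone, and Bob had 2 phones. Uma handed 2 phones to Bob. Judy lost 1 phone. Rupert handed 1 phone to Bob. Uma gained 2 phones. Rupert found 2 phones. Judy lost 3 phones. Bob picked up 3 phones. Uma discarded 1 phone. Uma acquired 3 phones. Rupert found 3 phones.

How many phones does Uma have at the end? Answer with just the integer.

Tracking counts step by step:
Start: Judy=5, Uma=3, Rupert=1, Bob=2
Event 1 (Uma -> Bob, 2): Uma: 3 -> 1, Bob: 2 -> 4. State: Judy=5, Uma=1, Rupert=1, Bob=4
Event 2 (Judy -1): Judy: 5 -> 4. State: Judy=4, Uma=1, Rupert=1, Bob=4
Event 3 (Rupert -> Bob, 1): Rupert: 1 -> 0, Bob: 4 -> 5. State: Judy=4, Uma=1, Rupert=0, Bob=5
Event 4 (Uma +2): Uma: 1 -> 3. State: Judy=4, Uma=3, Rupert=0, Bob=5
Event 5 (Rupert +2): Rupert: 0 -> 2. State: Judy=4, Uma=3, Rupert=2, Bob=5
Event 6 (Judy -3): Judy: 4 -> 1. State: Judy=1, Uma=3, Rupert=2, Bob=5
Event 7 (Bob +3): Bob: 5 -> 8. State: Judy=1, Uma=3, Rupert=2, Bob=8
Event 8 (Uma -1): Uma: 3 -> 2. State: Judy=1, Uma=2, Rupert=2, Bob=8
Event 9 (Uma +3): Uma: 2 -> 5. State: Judy=1, Uma=5, Rupert=2, Bob=8
Event 10 (Rupert +3): Rupert: 2 -> 5. State: Judy=1, Uma=5, Rupert=5, Bob=8

Uma's final count: 5

Answer: 5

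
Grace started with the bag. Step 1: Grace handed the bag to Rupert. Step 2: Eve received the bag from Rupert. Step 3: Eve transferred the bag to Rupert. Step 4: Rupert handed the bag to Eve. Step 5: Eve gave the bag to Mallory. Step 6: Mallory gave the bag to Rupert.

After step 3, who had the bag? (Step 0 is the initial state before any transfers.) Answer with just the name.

Tracking the bag holder through step 3:
After step 0 (start): Grace
After step 1: Rupert
After step 2: Eve
After step 3: Rupert

At step 3, the holder is Rupert.

Answer: Rupert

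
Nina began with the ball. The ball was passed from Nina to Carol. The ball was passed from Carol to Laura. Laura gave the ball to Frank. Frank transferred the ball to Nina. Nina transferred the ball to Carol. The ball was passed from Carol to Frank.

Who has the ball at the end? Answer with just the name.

Answer: Frank

Derivation:
Tracking the ball through each event:
Start: Nina has the ball.
After event 1: Carol has the ball.
After event 2: Laura has the ball.
After event 3: Frank has the ball.
After event 4: Nina has the ball.
After event 5: Carol has the ball.
After event 6: Frank has the ball.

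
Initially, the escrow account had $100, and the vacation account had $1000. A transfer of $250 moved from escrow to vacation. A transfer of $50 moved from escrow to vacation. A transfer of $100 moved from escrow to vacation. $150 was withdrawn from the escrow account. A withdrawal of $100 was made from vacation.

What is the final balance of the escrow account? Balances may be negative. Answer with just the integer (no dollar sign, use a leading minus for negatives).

Answer: -450

Derivation:
Tracking account balances step by step:
Start: escrow=100, vacation=1000
Event 1 (transfer 250 escrow -> vacation): escrow: 100 - 250 = -150, vacation: 1000 + 250 = 1250. Balances: escrow=-150, vacation=1250
Event 2 (transfer 50 escrow -> vacation): escrow: -150 - 50 = -200, vacation: 1250 + 50 = 1300. Balances: escrow=-200, vacation=1300
Event 3 (transfer 100 escrow -> vacation): escrow: -200 - 100 = -300, vacation: 1300 + 100 = 1400. Balances: escrow=-300, vacation=1400
Event 4 (withdraw 150 from escrow): escrow: -300 - 150 = -450. Balances: escrow=-450, vacation=1400
Event 5 (withdraw 100 from vacation): vacation: 1400 - 100 = 1300. Balances: escrow=-450, vacation=1300

Final balance of escrow: -450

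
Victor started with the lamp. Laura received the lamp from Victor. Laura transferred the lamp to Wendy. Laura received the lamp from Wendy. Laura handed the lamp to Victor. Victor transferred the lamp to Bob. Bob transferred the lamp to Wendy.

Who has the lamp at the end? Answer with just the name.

Tracking the lamp through each event:
Start: Victor has the lamp.
After event 1: Laura has the lamp.
After event 2: Wendy has the lamp.
After event 3: Laura has the lamp.
After event 4: Victor has the lamp.
After event 5: Bob has the lamp.
After event 6: Wendy has the lamp.

Answer: Wendy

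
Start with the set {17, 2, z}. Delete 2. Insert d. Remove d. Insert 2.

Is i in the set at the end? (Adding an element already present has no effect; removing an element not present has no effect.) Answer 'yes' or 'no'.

Answer: no

Derivation:
Tracking the set through each operation:
Start: {17, 2, z}
Event 1 (remove 2): removed. Set: {17, z}
Event 2 (add d): added. Set: {17, d, z}
Event 3 (remove d): removed. Set: {17, z}
Event 4 (add 2): added. Set: {17, 2, z}

Final set: {17, 2, z} (size 3)
i is NOT in the final set.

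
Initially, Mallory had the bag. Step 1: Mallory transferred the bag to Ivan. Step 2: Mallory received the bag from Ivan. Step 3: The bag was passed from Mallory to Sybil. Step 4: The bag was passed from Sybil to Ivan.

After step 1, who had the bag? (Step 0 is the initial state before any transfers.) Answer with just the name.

Answer: Ivan

Derivation:
Tracking the bag holder through step 1:
After step 0 (start): Mallory
After step 1: Ivan

At step 1, the holder is Ivan.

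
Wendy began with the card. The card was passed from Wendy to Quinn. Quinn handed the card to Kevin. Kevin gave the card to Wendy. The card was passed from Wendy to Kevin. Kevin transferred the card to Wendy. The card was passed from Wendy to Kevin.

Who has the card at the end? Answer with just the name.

Answer: Kevin

Derivation:
Tracking the card through each event:
Start: Wendy has the card.
After event 1: Quinn has the card.
After event 2: Kevin has the card.
After event 3: Wendy has the card.
After event 4: Kevin has the card.
After event 5: Wendy has the card.
After event 6: Kevin has the card.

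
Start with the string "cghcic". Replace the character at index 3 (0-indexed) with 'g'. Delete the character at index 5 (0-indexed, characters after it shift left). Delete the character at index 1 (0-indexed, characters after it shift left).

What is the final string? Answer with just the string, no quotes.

Applying each edit step by step:
Start: "cghcic"
Op 1 (replace idx 3: 'c' -> 'g'): "cghcic" -> "cghgic"
Op 2 (delete idx 5 = 'c'): "cghgic" -> "cghgi"
Op 3 (delete idx 1 = 'g'): "cghgi" -> "chgi"

Answer: chgi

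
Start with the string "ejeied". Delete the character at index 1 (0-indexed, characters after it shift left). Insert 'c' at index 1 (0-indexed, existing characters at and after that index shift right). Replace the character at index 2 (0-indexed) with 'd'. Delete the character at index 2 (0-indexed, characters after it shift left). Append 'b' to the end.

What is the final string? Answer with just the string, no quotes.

Answer: eciedb

Derivation:
Applying each edit step by step:
Start: "ejeied"
Op 1 (delete idx 1 = 'j'): "ejeied" -> "eeied"
Op 2 (insert 'c' at idx 1): "eeied" -> "eceied"
Op 3 (replace idx 2: 'e' -> 'd'): "eceied" -> "ecdied"
Op 4 (delete idx 2 = 'd'): "ecdied" -> "ecied"
Op 5 (append 'b'): "ecied" -> "eciedb"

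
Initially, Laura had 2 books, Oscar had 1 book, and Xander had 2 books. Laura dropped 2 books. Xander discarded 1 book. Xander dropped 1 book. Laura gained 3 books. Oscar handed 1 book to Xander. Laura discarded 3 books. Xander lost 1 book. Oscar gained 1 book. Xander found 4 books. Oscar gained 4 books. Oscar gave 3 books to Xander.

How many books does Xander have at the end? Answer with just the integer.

Tracking counts step by step:
Start: Laura=2, Oscar=1, Xander=2
Event 1 (Laura -2): Laura: 2 -> 0. State: Laura=0, Oscar=1, Xander=2
Event 2 (Xander -1): Xander: 2 -> 1. State: Laura=0, Oscar=1, Xander=1
Event 3 (Xander -1): Xander: 1 -> 0. State: Laura=0, Oscar=1, Xander=0
Event 4 (Laura +3): Laura: 0 -> 3. State: Laura=3, Oscar=1, Xander=0
Event 5 (Oscar -> Xander, 1): Oscar: 1 -> 0, Xander: 0 -> 1. State: Laura=3, Oscar=0, Xander=1
Event 6 (Laura -3): Laura: 3 -> 0. State: Laura=0, Oscar=0, Xander=1
Event 7 (Xander -1): Xander: 1 -> 0. State: Laura=0, Oscar=0, Xander=0
Event 8 (Oscar +1): Oscar: 0 -> 1. State: Laura=0, Oscar=1, Xander=0
Event 9 (Xander +4): Xander: 0 -> 4. State: Laura=0, Oscar=1, Xander=4
Event 10 (Oscar +4): Oscar: 1 -> 5. State: Laura=0, Oscar=5, Xander=4
Event 11 (Oscar -> Xander, 3): Oscar: 5 -> 2, Xander: 4 -> 7. State: Laura=0, Oscar=2, Xander=7

Xander's final count: 7

Answer: 7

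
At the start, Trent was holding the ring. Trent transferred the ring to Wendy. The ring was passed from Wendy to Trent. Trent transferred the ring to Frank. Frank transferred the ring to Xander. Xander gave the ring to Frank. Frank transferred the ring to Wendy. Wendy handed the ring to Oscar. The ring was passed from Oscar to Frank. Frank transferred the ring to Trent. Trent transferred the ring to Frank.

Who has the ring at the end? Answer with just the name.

Tracking the ring through each event:
Start: Trent has the ring.
After event 1: Wendy has the ring.
After event 2: Trent has the ring.
After event 3: Frank has the ring.
After event 4: Xander has the ring.
After event 5: Frank has the ring.
After event 6: Wendy has the ring.
After event 7: Oscar has the ring.
After event 8: Frank has the ring.
After event 9: Trent has the ring.
After event 10: Frank has the ring.

Answer: Frank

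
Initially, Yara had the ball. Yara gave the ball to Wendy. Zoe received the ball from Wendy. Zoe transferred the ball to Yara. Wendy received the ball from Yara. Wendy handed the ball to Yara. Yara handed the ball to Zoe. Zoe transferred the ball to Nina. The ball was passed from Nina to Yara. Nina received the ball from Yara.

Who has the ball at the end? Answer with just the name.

Answer: Nina

Derivation:
Tracking the ball through each event:
Start: Yara has the ball.
After event 1: Wendy has the ball.
After event 2: Zoe has the ball.
After event 3: Yara has the ball.
After event 4: Wendy has the ball.
After event 5: Yara has the ball.
After event 6: Zoe has the ball.
After event 7: Nina has the ball.
After event 8: Yara has the ball.
After event 9: Nina has the ball.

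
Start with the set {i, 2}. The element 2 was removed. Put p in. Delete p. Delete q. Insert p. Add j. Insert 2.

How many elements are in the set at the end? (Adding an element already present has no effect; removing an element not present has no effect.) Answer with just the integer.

Answer: 4

Derivation:
Tracking the set through each operation:
Start: {2, i}
Event 1 (remove 2): removed. Set: {i}
Event 2 (add p): added. Set: {i, p}
Event 3 (remove p): removed. Set: {i}
Event 4 (remove q): not present, no change. Set: {i}
Event 5 (add p): added. Set: {i, p}
Event 6 (add j): added. Set: {i, j, p}
Event 7 (add 2): added. Set: {2, i, j, p}

Final set: {2, i, j, p} (size 4)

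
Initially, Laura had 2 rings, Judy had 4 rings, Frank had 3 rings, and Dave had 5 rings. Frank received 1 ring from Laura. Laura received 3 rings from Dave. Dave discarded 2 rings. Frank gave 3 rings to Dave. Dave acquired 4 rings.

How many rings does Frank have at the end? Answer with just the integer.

Answer: 1

Derivation:
Tracking counts step by step:
Start: Laura=2, Judy=4, Frank=3, Dave=5
Event 1 (Laura -> Frank, 1): Laura: 2 -> 1, Frank: 3 -> 4. State: Laura=1, Judy=4, Frank=4, Dave=5
Event 2 (Dave -> Laura, 3): Dave: 5 -> 2, Laura: 1 -> 4. State: Laura=4, Judy=4, Frank=4, Dave=2
Event 3 (Dave -2): Dave: 2 -> 0. State: Laura=4, Judy=4, Frank=4, Dave=0
Event 4 (Frank -> Dave, 3): Frank: 4 -> 1, Dave: 0 -> 3. State: Laura=4, Judy=4, Frank=1, Dave=3
Event 5 (Dave +4): Dave: 3 -> 7. State: Laura=4, Judy=4, Frank=1, Dave=7

Frank's final count: 1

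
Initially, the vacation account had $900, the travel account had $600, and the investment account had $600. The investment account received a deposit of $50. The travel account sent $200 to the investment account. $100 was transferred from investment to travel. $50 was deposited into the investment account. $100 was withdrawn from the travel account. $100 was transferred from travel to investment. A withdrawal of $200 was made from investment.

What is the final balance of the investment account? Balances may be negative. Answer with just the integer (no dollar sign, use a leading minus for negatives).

Tracking account balances step by step:
Start: vacation=900, travel=600, investment=600
Event 1 (deposit 50 to investment): investment: 600 + 50 = 650. Balances: vacation=900, travel=600, investment=650
Event 2 (transfer 200 travel -> investment): travel: 600 - 200 = 400, investment: 650 + 200 = 850. Balances: vacation=900, travel=400, investment=850
Event 3 (transfer 100 investment -> travel): investment: 850 - 100 = 750, travel: 400 + 100 = 500. Balances: vacation=900, travel=500, investment=750
Event 4 (deposit 50 to investment): investment: 750 + 50 = 800. Balances: vacation=900, travel=500, investment=800
Event 5 (withdraw 100 from travel): travel: 500 - 100 = 400. Balances: vacation=900, travel=400, investment=800
Event 6 (transfer 100 travel -> investment): travel: 400 - 100 = 300, investment: 800 + 100 = 900. Balances: vacation=900, travel=300, investment=900
Event 7 (withdraw 200 from investment): investment: 900 - 200 = 700. Balances: vacation=900, travel=300, investment=700

Final balance of investment: 700

Answer: 700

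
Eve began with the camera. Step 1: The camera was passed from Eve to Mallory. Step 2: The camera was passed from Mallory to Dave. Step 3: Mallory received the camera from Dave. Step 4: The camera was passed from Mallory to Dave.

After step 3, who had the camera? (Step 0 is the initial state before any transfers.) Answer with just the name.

Tracking the camera holder through step 3:
After step 0 (start): Eve
After step 1: Mallory
After step 2: Dave
After step 3: Mallory

At step 3, the holder is Mallory.

Answer: Mallory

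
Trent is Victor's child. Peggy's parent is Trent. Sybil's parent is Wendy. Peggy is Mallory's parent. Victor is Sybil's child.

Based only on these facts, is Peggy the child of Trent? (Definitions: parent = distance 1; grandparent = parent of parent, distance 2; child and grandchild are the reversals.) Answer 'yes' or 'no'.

Reconstructing the parent chain from the given facts:
  Wendy -> Sybil -> Victor -> Trent -> Peggy -> Mallory
(each arrow means 'parent of the next')
Positions in the chain (0 = top):
  position of Wendy: 0
  position of Sybil: 1
  position of Victor: 2
  position of Trent: 3
  position of Peggy: 4
  position of Mallory: 5

Peggy is at position 4, Trent is at position 3; signed distance (j - i) = -1.
'child' requires j - i = -1. Actual distance is -1, so the relation HOLDS.

Answer: yes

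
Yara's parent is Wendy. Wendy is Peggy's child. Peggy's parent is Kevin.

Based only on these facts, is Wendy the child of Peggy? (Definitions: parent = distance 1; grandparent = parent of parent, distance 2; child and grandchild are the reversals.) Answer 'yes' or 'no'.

Answer: yes

Derivation:
Reconstructing the parent chain from the given facts:
  Kevin -> Peggy -> Wendy -> Yara
(each arrow means 'parent of the next')
Positions in the chain (0 = top):
  position of Kevin: 0
  position of Peggy: 1
  position of Wendy: 2
  position of Yara: 3

Wendy is at position 2, Peggy is at position 1; signed distance (j - i) = -1.
'child' requires j - i = -1. Actual distance is -1, so the relation HOLDS.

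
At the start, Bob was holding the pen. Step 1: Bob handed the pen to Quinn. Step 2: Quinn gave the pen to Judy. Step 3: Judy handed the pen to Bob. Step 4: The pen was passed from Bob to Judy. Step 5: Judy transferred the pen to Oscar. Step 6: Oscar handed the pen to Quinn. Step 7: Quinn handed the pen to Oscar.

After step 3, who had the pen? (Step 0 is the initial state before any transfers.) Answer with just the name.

Tracking the pen holder through step 3:
After step 0 (start): Bob
After step 1: Quinn
After step 2: Judy
After step 3: Bob

At step 3, the holder is Bob.

Answer: Bob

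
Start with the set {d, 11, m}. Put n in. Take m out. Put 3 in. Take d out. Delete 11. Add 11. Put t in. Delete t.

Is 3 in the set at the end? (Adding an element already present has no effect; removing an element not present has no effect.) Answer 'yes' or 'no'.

Answer: yes

Derivation:
Tracking the set through each operation:
Start: {11, d, m}
Event 1 (add n): added. Set: {11, d, m, n}
Event 2 (remove m): removed. Set: {11, d, n}
Event 3 (add 3): added. Set: {11, 3, d, n}
Event 4 (remove d): removed. Set: {11, 3, n}
Event 5 (remove 11): removed. Set: {3, n}
Event 6 (add 11): added. Set: {11, 3, n}
Event 7 (add t): added. Set: {11, 3, n, t}
Event 8 (remove t): removed. Set: {11, 3, n}

Final set: {11, 3, n} (size 3)
3 is in the final set.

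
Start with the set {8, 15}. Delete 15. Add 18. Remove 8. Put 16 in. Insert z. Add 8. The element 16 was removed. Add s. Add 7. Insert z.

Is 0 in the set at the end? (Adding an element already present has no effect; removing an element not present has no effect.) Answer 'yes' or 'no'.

Answer: no

Derivation:
Tracking the set through each operation:
Start: {15, 8}
Event 1 (remove 15): removed. Set: {8}
Event 2 (add 18): added. Set: {18, 8}
Event 3 (remove 8): removed. Set: {18}
Event 4 (add 16): added. Set: {16, 18}
Event 5 (add z): added. Set: {16, 18, z}
Event 6 (add 8): added. Set: {16, 18, 8, z}
Event 7 (remove 16): removed. Set: {18, 8, z}
Event 8 (add s): added. Set: {18, 8, s, z}
Event 9 (add 7): added. Set: {18, 7, 8, s, z}
Event 10 (add z): already present, no change. Set: {18, 7, 8, s, z}

Final set: {18, 7, 8, s, z} (size 5)
0 is NOT in the final set.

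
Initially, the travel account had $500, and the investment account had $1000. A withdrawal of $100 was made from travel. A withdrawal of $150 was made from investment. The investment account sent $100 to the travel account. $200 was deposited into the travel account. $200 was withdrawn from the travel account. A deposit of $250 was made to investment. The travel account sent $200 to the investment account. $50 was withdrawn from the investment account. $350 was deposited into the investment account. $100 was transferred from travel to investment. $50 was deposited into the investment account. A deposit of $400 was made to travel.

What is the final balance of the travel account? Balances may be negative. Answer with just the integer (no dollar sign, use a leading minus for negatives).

Answer: 600

Derivation:
Tracking account balances step by step:
Start: travel=500, investment=1000
Event 1 (withdraw 100 from travel): travel: 500 - 100 = 400. Balances: travel=400, investment=1000
Event 2 (withdraw 150 from investment): investment: 1000 - 150 = 850. Balances: travel=400, investment=850
Event 3 (transfer 100 investment -> travel): investment: 850 - 100 = 750, travel: 400 + 100 = 500. Balances: travel=500, investment=750
Event 4 (deposit 200 to travel): travel: 500 + 200 = 700. Balances: travel=700, investment=750
Event 5 (withdraw 200 from travel): travel: 700 - 200 = 500. Balances: travel=500, investment=750
Event 6 (deposit 250 to investment): investment: 750 + 250 = 1000. Balances: travel=500, investment=1000
Event 7 (transfer 200 travel -> investment): travel: 500 - 200 = 300, investment: 1000 + 200 = 1200. Balances: travel=300, investment=1200
Event 8 (withdraw 50 from investment): investment: 1200 - 50 = 1150. Balances: travel=300, investment=1150
Event 9 (deposit 350 to investment): investment: 1150 + 350 = 1500. Balances: travel=300, investment=1500
Event 10 (transfer 100 travel -> investment): travel: 300 - 100 = 200, investment: 1500 + 100 = 1600. Balances: travel=200, investment=1600
Event 11 (deposit 50 to investment): investment: 1600 + 50 = 1650. Balances: travel=200, investment=1650
Event 12 (deposit 400 to travel): travel: 200 + 400 = 600. Balances: travel=600, investment=1650

Final balance of travel: 600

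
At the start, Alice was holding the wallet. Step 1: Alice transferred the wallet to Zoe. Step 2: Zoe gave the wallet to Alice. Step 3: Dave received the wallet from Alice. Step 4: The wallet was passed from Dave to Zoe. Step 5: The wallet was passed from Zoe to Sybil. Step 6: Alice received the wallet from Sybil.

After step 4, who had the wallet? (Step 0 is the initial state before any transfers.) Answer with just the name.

Answer: Zoe

Derivation:
Tracking the wallet holder through step 4:
After step 0 (start): Alice
After step 1: Zoe
After step 2: Alice
After step 3: Dave
After step 4: Zoe

At step 4, the holder is Zoe.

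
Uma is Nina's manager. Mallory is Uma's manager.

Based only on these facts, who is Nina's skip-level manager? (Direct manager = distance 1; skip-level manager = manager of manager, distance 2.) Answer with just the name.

Answer: Mallory

Derivation:
Reconstructing the manager chain from the given facts:
  Mallory -> Uma -> Nina
(each arrow means 'manager of the next')
Positions in the chain (0 = top):
  position of Mallory: 0
  position of Uma: 1
  position of Nina: 2

Nina is at position 2; the skip-level manager is 2 steps up the chain, i.e. position 0: Mallory.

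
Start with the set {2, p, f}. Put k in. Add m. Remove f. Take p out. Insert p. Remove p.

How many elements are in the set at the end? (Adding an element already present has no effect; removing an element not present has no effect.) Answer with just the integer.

Answer: 3

Derivation:
Tracking the set through each operation:
Start: {2, f, p}
Event 1 (add k): added. Set: {2, f, k, p}
Event 2 (add m): added. Set: {2, f, k, m, p}
Event 3 (remove f): removed. Set: {2, k, m, p}
Event 4 (remove p): removed. Set: {2, k, m}
Event 5 (add p): added. Set: {2, k, m, p}
Event 6 (remove p): removed. Set: {2, k, m}

Final set: {2, k, m} (size 3)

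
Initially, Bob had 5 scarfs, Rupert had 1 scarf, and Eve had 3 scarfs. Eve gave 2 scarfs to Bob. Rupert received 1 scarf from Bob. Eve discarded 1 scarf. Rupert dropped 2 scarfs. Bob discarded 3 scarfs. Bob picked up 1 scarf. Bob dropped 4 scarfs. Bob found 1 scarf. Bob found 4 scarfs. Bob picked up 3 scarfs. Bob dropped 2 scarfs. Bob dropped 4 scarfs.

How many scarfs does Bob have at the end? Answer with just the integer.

Answer: 2

Derivation:
Tracking counts step by step:
Start: Bob=5, Rupert=1, Eve=3
Event 1 (Eve -> Bob, 2): Eve: 3 -> 1, Bob: 5 -> 7. State: Bob=7, Rupert=1, Eve=1
Event 2 (Bob -> Rupert, 1): Bob: 7 -> 6, Rupert: 1 -> 2. State: Bob=6, Rupert=2, Eve=1
Event 3 (Eve -1): Eve: 1 -> 0. State: Bob=6, Rupert=2, Eve=0
Event 4 (Rupert -2): Rupert: 2 -> 0. State: Bob=6, Rupert=0, Eve=0
Event 5 (Bob -3): Bob: 6 -> 3. State: Bob=3, Rupert=0, Eve=0
Event 6 (Bob +1): Bob: 3 -> 4. State: Bob=4, Rupert=0, Eve=0
Event 7 (Bob -4): Bob: 4 -> 0. State: Bob=0, Rupert=0, Eve=0
Event 8 (Bob +1): Bob: 0 -> 1. State: Bob=1, Rupert=0, Eve=0
Event 9 (Bob +4): Bob: 1 -> 5. State: Bob=5, Rupert=0, Eve=0
Event 10 (Bob +3): Bob: 5 -> 8. State: Bob=8, Rupert=0, Eve=0
Event 11 (Bob -2): Bob: 8 -> 6. State: Bob=6, Rupert=0, Eve=0
Event 12 (Bob -4): Bob: 6 -> 2. State: Bob=2, Rupert=0, Eve=0

Bob's final count: 2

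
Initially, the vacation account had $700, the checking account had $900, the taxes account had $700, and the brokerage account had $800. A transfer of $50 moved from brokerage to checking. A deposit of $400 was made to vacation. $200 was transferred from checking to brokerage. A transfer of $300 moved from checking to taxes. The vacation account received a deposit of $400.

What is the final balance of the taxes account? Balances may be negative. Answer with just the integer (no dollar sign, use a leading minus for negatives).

Tracking account balances step by step:
Start: vacation=700, checking=900, taxes=700, brokerage=800
Event 1 (transfer 50 brokerage -> checking): brokerage: 800 - 50 = 750, checking: 900 + 50 = 950. Balances: vacation=700, checking=950, taxes=700, brokerage=750
Event 2 (deposit 400 to vacation): vacation: 700 + 400 = 1100. Balances: vacation=1100, checking=950, taxes=700, brokerage=750
Event 3 (transfer 200 checking -> brokerage): checking: 950 - 200 = 750, brokerage: 750 + 200 = 950. Balances: vacation=1100, checking=750, taxes=700, brokerage=950
Event 4 (transfer 300 checking -> taxes): checking: 750 - 300 = 450, taxes: 700 + 300 = 1000. Balances: vacation=1100, checking=450, taxes=1000, brokerage=950
Event 5 (deposit 400 to vacation): vacation: 1100 + 400 = 1500. Balances: vacation=1500, checking=450, taxes=1000, brokerage=950

Final balance of taxes: 1000

Answer: 1000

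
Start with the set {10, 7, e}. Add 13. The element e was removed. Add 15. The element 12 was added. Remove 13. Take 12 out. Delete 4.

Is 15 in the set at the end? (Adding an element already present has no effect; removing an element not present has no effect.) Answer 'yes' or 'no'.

Tracking the set through each operation:
Start: {10, 7, e}
Event 1 (add 13): added. Set: {10, 13, 7, e}
Event 2 (remove e): removed. Set: {10, 13, 7}
Event 3 (add 15): added. Set: {10, 13, 15, 7}
Event 4 (add 12): added. Set: {10, 12, 13, 15, 7}
Event 5 (remove 13): removed. Set: {10, 12, 15, 7}
Event 6 (remove 12): removed. Set: {10, 15, 7}
Event 7 (remove 4): not present, no change. Set: {10, 15, 7}

Final set: {10, 15, 7} (size 3)
15 is in the final set.

Answer: yes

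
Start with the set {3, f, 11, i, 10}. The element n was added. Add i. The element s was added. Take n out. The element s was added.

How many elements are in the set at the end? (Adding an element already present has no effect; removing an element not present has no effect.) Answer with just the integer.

Tracking the set through each operation:
Start: {10, 11, 3, f, i}
Event 1 (add n): added. Set: {10, 11, 3, f, i, n}
Event 2 (add i): already present, no change. Set: {10, 11, 3, f, i, n}
Event 3 (add s): added. Set: {10, 11, 3, f, i, n, s}
Event 4 (remove n): removed. Set: {10, 11, 3, f, i, s}
Event 5 (add s): already present, no change. Set: {10, 11, 3, f, i, s}

Final set: {10, 11, 3, f, i, s} (size 6)

Answer: 6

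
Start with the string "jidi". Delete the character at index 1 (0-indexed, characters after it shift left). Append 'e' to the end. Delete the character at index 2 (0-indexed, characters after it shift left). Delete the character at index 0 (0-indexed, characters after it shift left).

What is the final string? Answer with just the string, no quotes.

Answer: de

Derivation:
Applying each edit step by step:
Start: "jidi"
Op 1 (delete idx 1 = 'i'): "jidi" -> "jdi"
Op 2 (append 'e'): "jdi" -> "jdie"
Op 3 (delete idx 2 = 'i'): "jdie" -> "jde"
Op 4 (delete idx 0 = 'j'): "jde" -> "de"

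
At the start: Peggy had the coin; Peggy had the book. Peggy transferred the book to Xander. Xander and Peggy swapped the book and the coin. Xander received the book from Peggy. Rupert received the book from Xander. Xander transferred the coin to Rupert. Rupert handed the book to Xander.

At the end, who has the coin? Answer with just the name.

Answer: Rupert

Derivation:
Tracking all object holders:
Start: coin:Peggy, book:Peggy
Event 1 (give book: Peggy -> Xander). State: coin:Peggy, book:Xander
Event 2 (swap book<->coin: now book:Peggy, coin:Xander). State: coin:Xander, book:Peggy
Event 3 (give book: Peggy -> Xander). State: coin:Xander, book:Xander
Event 4 (give book: Xander -> Rupert). State: coin:Xander, book:Rupert
Event 5 (give coin: Xander -> Rupert). State: coin:Rupert, book:Rupert
Event 6 (give book: Rupert -> Xander). State: coin:Rupert, book:Xander

Final state: coin:Rupert, book:Xander
The coin is held by Rupert.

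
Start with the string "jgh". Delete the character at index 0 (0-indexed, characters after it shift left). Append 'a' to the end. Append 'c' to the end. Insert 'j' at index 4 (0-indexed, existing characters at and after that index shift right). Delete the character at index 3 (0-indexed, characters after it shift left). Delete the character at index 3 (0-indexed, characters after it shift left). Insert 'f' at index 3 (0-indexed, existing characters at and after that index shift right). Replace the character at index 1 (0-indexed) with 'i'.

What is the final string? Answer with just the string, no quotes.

Applying each edit step by step:
Start: "jgh"
Op 1 (delete idx 0 = 'j'): "jgh" -> "gh"
Op 2 (append 'a'): "gh" -> "gha"
Op 3 (append 'c'): "gha" -> "ghac"
Op 4 (insert 'j' at idx 4): "ghac" -> "ghacj"
Op 5 (delete idx 3 = 'c'): "ghacj" -> "ghaj"
Op 6 (delete idx 3 = 'j'): "ghaj" -> "gha"
Op 7 (insert 'f' at idx 3): "gha" -> "ghaf"
Op 8 (replace idx 1: 'h' -> 'i'): "ghaf" -> "giaf"

Answer: giaf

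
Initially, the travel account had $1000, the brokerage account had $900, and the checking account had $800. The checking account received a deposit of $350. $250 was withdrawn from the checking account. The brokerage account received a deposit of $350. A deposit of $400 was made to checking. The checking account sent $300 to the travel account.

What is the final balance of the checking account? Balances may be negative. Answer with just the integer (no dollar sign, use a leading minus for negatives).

Answer: 1000

Derivation:
Tracking account balances step by step:
Start: travel=1000, brokerage=900, checking=800
Event 1 (deposit 350 to checking): checking: 800 + 350 = 1150. Balances: travel=1000, brokerage=900, checking=1150
Event 2 (withdraw 250 from checking): checking: 1150 - 250 = 900. Balances: travel=1000, brokerage=900, checking=900
Event 3 (deposit 350 to brokerage): brokerage: 900 + 350 = 1250. Balances: travel=1000, brokerage=1250, checking=900
Event 4 (deposit 400 to checking): checking: 900 + 400 = 1300. Balances: travel=1000, brokerage=1250, checking=1300
Event 5 (transfer 300 checking -> travel): checking: 1300 - 300 = 1000, travel: 1000 + 300 = 1300. Balances: travel=1300, brokerage=1250, checking=1000

Final balance of checking: 1000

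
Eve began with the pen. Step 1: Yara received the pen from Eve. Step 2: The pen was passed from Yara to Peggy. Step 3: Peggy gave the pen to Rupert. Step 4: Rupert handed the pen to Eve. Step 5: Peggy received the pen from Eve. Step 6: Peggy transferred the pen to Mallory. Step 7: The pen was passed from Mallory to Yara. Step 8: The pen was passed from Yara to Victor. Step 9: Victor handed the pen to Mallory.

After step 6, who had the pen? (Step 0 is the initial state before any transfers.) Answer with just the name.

Answer: Mallory

Derivation:
Tracking the pen holder through step 6:
After step 0 (start): Eve
After step 1: Yara
After step 2: Peggy
After step 3: Rupert
After step 4: Eve
After step 5: Peggy
After step 6: Mallory

At step 6, the holder is Mallory.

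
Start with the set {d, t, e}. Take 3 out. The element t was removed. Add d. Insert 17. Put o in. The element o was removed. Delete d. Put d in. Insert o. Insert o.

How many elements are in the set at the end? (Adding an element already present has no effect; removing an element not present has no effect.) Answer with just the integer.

Answer: 4

Derivation:
Tracking the set through each operation:
Start: {d, e, t}
Event 1 (remove 3): not present, no change. Set: {d, e, t}
Event 2 (remove t): removed. Set: {d, e}
Event 3 (add d): already present, no change. Set: {d, e}
Event 4 (add 17): added. Set: {17, d, e}
Event 5 (add o): added. Set: {17, d, e, o}
Event 6 (remove o): removed. Set: {17, d, e}
Event 7 (remove d): removed. Set: {17, e}
Event 8 (add d): added. Set: {17, d, e}
Event 9 (add o): added. Set: {17, d, e, o}
Event 10 (add o): already present, no change. Set: {17, d, e, o}

Final set: {17, d, e, o} (size 4)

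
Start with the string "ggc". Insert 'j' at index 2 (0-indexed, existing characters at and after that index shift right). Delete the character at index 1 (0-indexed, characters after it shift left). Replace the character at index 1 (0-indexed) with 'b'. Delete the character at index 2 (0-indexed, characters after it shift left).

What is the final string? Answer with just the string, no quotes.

Applying each edit step by step:
Start: "ggc"
Op 1 (insert 'j' at idx 2): "ggc" -> "ggjc"
Op 2 (delete idx 1 = 'g'): "ggjc" -> "gjc"
Op 3 (replace idx 1: 'j' -> 'b'): "gjc" -> "gbc"
Op 4 (delete idx 2 = 'c'): "gbc" -> "gb"

Answer: gb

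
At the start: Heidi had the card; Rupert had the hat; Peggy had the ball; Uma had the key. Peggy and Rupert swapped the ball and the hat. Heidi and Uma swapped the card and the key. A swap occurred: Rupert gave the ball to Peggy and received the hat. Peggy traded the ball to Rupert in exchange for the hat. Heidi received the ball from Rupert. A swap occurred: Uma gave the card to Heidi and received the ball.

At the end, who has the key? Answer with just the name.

Answer: Heidi

Derivation:
Tracking all object holders:
Start: card:Heidi, hat:Rupert, ball:Peggy, key:Uma
Event 1 (swap ball<->hat: now ball:Rupert, hat:Peggy). State: card:Heidi, hat:Peggy, ball:Rupert, key:Uma
Event 2 (swap card<->key: now card:Uma, key:Heidi). State: card:Uma, hat:Peggy, ball:Rupert, key:Heidi
Event 3 (swap ball<->hat: now ball:Peggy, hat:Rupert). State: card:Uma, hat:Rupert, ball:Peggy, key:Heidi
Event 4 (swap ball<->hat: now ball:Rupert, hat:Peggy). State: card:Uma, hat:Peggy, ball:Rupert, key:Heidi
Event 5 (give ball: Rupert -> Heidi). State: card:Uma, hat:Peggy, ball:Heidi, key:Heidi
Event 6 (swap card<->ball: now card:Heidi, ball:Uma). State: card:Heidi, hat:Peggy, ball:Uma, key:Heidi

Final state: card:Heidi, hat:Peggy, ball:Uma, key:Heidi
The key is held by Heidi.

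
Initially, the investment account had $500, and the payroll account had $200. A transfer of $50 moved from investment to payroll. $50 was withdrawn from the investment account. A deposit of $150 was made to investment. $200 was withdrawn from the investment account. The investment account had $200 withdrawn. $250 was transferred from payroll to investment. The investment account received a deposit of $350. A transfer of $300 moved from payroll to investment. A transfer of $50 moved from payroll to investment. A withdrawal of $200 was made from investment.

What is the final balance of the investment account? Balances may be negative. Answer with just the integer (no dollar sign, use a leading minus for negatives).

Tracking account balances step by step:
Start: investment=500, payroll=200
Event 1 (transfer 50 investment -> payroll): investment: 500 - 50 = 450, payroll: 200 + 50 = 250. Balances: investment=450, payroll=250
Event 2 (withdraw 50 from investment): investment: 450 - 50 = 400. Balances: investment=400, payroll=250
Event 3 (deposit 150 to investment): investment: 400 + 150 = 550. Balances: investment=550, payroll=250
Event 4 (withdraw 200 from investment): investment: 550 - 200 = 350. Balances: investment=350, payroll=250
Event 5 (withdraw 200 from investment): investment: 350 - 200 = 150. Balances: investment=150, payroll=250
Event 6 (transfer 250 payroll -> investment): payroll: 250 - 250 = 0, investment: 150 + 250 = 400. Balances: investment=400, payroll=0
Event 7 (deposit 350 to investment): investment: 400 + 350 = 750. Balances: investment=750, payroll=0
Event 8 (transfer 300 payroll -> investment): payroll: 0 - 300 = -300, investment: 750 + 300 = 1050. Balances: investment=1050, payroll=-300
Event 9 (transfer 50 payroll -> investment): payroll: -300 - 50 = -350, investment: 1050 + 50 = 1100. Balances: investment=1100, payroll=-350
Event 10 (withdraw 200 from investment): investment: 1100 - 200 = 900. Balances: investment=900, payroll=-350

Final balance of investment: 900

Answer: 900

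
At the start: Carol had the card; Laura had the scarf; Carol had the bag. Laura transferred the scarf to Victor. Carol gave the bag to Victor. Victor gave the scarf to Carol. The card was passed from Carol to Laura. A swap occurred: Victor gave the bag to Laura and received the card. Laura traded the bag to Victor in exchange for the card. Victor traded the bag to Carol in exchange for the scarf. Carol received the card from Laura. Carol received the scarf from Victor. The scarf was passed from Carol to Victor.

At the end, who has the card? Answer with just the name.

Answer: Carol

Derivation:
Tracking all object holders:
Start: card:Carol, scarf:Laura, bag:Carol
Event 1 (give scarf: Laura -> Victor). State: card:Carol, scarf:Victor, bag:Carol
Event 2 (give bag: Carol -> Victor). State: card:Carol, scarf:Victor, bag:Victor
Event 3 (give scarf: Victor -> Carol). State: card:Carol, scarf:Carol, bag:Victor
Event 4 (give card: Carol -> Laura). State: card:Laura, scarf:Carol, bag:Victor
Event 5 (swap bag<->card: now bag:Laura, card:Victor). State: card:Victor, scarf:Carol, bag:Laura
Event 6 (swap bag<->card: now bag:Victor, card:Laura). State: card:Laura, scarf:Carol, bag:Victor
Event 7 (swap bag<->scarf: now bag:Carol, scarf:Victor). State: card:Laura, scarf:Victor, bag:Carol
Event 8 (give card: Laura -> Carol). State: card:Carol, scarf:Victor, bag:Carol
Event 9 (give scarf: Victor -> Carol). State: card:Carol, scarf:Carol, bag:Carol
Event 10 (give scarf: Carol -> Victor). State: card:Carol, scarf:Victor, bag:Carol

Final state: card:Carol, scarf:Victor, bag:Carol
The card is held by Carol.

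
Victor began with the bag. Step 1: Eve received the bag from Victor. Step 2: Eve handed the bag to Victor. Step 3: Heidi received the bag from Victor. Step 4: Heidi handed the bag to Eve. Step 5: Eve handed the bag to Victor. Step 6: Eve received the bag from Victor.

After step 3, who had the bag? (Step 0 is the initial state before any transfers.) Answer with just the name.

Tracking the bag holder through step 3:
After step 0 (start): Victor
After step 1: Eve
After step 2: Victor
After step 3: Heidi

At step 3, the holder is Heidi.

Answer: Heidi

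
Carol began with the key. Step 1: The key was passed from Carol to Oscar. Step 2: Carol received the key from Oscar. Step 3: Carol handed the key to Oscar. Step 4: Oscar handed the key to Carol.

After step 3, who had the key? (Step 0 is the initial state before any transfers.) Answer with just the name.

Tracking the key holder through step 3:
After step 0 (start): Carol
After step 1: Oscar
After step 2: Carol
After step 3: Oscar

At step 3, the holder is Oscar.

Answer: Oscar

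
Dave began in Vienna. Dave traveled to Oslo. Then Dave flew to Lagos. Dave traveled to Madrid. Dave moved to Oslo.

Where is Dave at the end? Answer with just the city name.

Tracking Dave's location:
Start: Dave is in Vienna.
After move 1: Vienna -> Oslo. Dave is in Oslo.
After move 2: Oslo -> Lagos. Dave is in Lagos.
After move 3: Lagos -> Madrid. Dave is in Madrid.
After move 4: Madrid -> Oslo. Dave is in Oslo.

Answer: Oslo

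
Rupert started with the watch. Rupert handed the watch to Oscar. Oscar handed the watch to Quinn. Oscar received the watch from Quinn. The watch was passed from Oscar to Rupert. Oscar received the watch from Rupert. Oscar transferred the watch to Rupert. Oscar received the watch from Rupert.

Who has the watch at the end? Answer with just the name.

Tracking the watch through each event:
Start: Rupert has the watch.
After event 1: Oscar has the watch.
After event 2: Quinn has the watch.
After event 3: Oscar has the watch.
After event 4: Rupert has the watch.
After event 5: Oscar has the watch.
After event 6: Rupert has the watch.
After event 7: Oscar has the watch.

Answer: Oscar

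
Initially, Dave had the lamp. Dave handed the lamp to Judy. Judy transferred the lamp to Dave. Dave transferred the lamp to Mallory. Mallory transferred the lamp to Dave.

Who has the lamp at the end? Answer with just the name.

Tracking the lamp through each event:
Start: Dave has the lamp.
After event 1: Judy has the lamp.
After event 2: Dave has the lamp.
After event 3: Mallory has the lamp.
After event 4: Dave has the lamp.

Answer: Dave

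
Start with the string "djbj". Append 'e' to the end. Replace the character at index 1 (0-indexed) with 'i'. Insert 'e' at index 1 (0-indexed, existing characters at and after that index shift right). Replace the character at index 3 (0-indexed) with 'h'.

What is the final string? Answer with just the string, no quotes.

Applying each edit step by step:
Start: "djbj"
Op 1 (append 'e'): "djbj" -> "djbje"
Op 2 (replace idx 1: 'j' -> 'i'): "djbje" -> "dibje"
Op 3 (insert 'e' at idx 1): "dibje" -> "deibje"
Op 4 (replace idx 3: 'b' -> 'h'): "deibje" -> "deihje"

Answer: deihje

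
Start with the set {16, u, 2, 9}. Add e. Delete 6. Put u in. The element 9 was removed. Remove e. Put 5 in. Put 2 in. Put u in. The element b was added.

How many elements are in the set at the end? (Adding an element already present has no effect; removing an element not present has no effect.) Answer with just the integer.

Tracking the set through each operation:
Start: {16, 2, 9, u}
Event 1 (add e): added. Set: {16, 2, 9, e, u}
Event 2 (remove 6): not present, no change. Set: {16, 2, 9, e, u}
Event 3 (add u): already present, no change. Set: {16, 2, 9, e, u}
Event 4 (remove 9): removed. Set: {16, 2, e, u}
Event 5 (remove e): removed. Set: {16, 2, u}
Event 6 (add 5): added. Set: {16, 2, 5, u}
Event 7 (add 2): already present, no change. Set: {16, 2, 5, u}
Event 8 (add u): already present, no change. Set: {16, 2, 5, u}
Event 9 (add b): added. Set: {16, 2, 5, b, u}

Final set: {16, 2, 5, b, u} (size 5)

Answer: 5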